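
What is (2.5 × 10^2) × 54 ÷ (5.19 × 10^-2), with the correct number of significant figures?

(2.5 × 10^2) × 54 ÷ (5.19 × 10^-2) = 260115.606936…
Multiplication/division keeps the fewest significant figures: 2.5 × 10^2 → 2 s.f., 54 → 2 s.f., 5.19 × 10^-2 → 3 s.f.; limit is 2.
Rounded to 2 significant figures: 2.6 × 10^5.

2.6 × 10^5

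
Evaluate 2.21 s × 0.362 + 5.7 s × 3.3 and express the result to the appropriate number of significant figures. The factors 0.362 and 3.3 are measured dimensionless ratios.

2.0 × 10¹ s

2.21 × 0.362 = 0.80002 → 8.00 × 10⁻¹ s (3 s.f., last digit at the 10^-3 place).
5.7 × 3.3 = 18.81 → 19 s (2 s.f., last digit at the 10^0 place).
Sum: 19.61002 s; keep the coarser place, 10^0.
Result: 2.0 × 10¹ s.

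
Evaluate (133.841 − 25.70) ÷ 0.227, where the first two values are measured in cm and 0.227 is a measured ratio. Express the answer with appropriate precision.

476 cm

133.841 cm − 25.70 cm = 108.141 cm; the difference is limited to 2 decimal places (5 s.f.).
Carrying full precision, 108.141 ÷ 0.227 = 476.392070485… cm; 0.227 has 3 s.f., so the result keeps min(5, 3) = 3 s.f.
Rounded to 3 significant figures: 476 cm.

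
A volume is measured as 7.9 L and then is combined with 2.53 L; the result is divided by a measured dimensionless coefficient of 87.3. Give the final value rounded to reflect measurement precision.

1.19 × 10⁻¹ L

7.9 L + 2.53 L = 10.43 L; the sum is limited to 1 decimal place (3 s.f.).
Carrying full precision, 10.43 ÷ 87.3 = 0.119473081329… L; 87.3 has 3 s.f., so the result keeps min(3, 3) = 3 s.f.
Rounded to 3 significant figures: 1.19 × 10⁻¹ L.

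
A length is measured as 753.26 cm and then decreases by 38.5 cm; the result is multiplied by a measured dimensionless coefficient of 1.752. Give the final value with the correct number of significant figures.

753.26 cm − 38.5 cm = 714.76 cm; the difference is limited to 1 decimal place (4 s.f.).
Carrying full precision, 714.76 × 1.752 = 1252.25952 cm; 1.752 has 4 s.f., so the result keeps min(4, 4) = 4 s.f.
Rounded to 4 significant figures: 1252 cm.

1252 cm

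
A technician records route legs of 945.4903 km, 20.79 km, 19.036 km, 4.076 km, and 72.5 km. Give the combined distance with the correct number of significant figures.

945.4903 km + 20.79 km + 19.036 km + 4.076 km + 72.5 km = 1061.8923 km.
Addition/subtraction keeps the fewest decimal places: 945.4903 → 4 decimal places, 20.79 → 2 decimal places, 19.036 → 3 decimal places, 4.076 → 3 decimal places, 72.5 → 1 decimal place; limit is 1.
Rounded to 1 decimal place: 1.0619 × 10^3 km.

1.0619 × 10^3 km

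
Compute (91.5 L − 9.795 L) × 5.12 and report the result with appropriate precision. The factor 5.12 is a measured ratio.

91.5 L − 9.795 L = 81.705 L; the difference is limited to 1 decimal place (3 s.f.).
Carrying full precision, 81.705 × 5.12 = 418.3296 L; 5.12 has 3 s.f., so the result keeps min(3, 3) = 3 s.f.
Rounded to 3 significant figures: 418 L.

418 L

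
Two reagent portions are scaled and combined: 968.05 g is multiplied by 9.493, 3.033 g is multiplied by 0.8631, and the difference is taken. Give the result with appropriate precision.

9.187 × 10³ g

968.05 × 9.493 = 9189.69865 → 9190. g (4 s.f., last digit at the 10^0 place).
3.033 × 0.8631 = 2.6177823 → 2.618 g (4 s.f., last digit at the 10^-3 place).
Difference: 9187.0808677 g; keep the coarser place, 10^0.
Result: 9.187 × 10³ g.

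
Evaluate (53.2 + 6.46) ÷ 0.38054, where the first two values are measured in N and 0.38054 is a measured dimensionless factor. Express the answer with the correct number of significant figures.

157 N

53.2 N + 6.46 N = 59.66 N; the sum is limited to 1 decimal place (3 s.f.).
Carrying full precision, 59.66 ÷ 0.38054 = 156.777211331… N; 0.38054 has 5 s.f., so the result keeps min(3, 5) = 3 s.f.
Rounded to 3 significant figures: 157 N.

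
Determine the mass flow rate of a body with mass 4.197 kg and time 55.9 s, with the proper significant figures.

0.0751 kg/s

mass flow rate = 4.197 kg ÷ 55.9 s = 0.0750805008945… kg/s.
4.197 has 4 significant figures; 55.9 has 3.
Division/multiplication keeps the fewest: 3 significant figures.
Rounded: 0.0751 kg/s.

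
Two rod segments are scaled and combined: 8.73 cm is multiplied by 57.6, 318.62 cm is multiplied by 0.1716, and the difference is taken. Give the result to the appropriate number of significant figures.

4.48 × 10^2 cm

8.73 × 57.6 = 502.848 → 503 cm (3 s.f., last digit at the 10^0 place).
318.62 × 0.1716 = 54.675192 → 54.68 cm (4 s.f., last digit at the 10^-2 place).
Difference: 448.172808 cm; keep the coarser place, 10^0.
Result: 4.48 × 10^2 cm.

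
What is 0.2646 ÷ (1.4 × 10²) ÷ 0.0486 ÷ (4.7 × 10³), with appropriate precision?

8.3 × 10⁻⁶

0.2646 ÷ (1.4 × 10²) ÷ 0.0486 ÷ (4.7 × 10³) = 0.00000827423167849…
Multiplication/division keeps the fewest significant figures: 0.2646 → 4 s.f., 1.4 × 10² → 2 s.f., 0.0486 → 3 s.f., 4.7 × 10³ → 2 s.f.; limit is 2.
Rounded to 2 significant figures: 8.3 × 10⁻⁶.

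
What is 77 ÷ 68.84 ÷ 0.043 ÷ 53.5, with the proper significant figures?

0.49

77 ÷ 68.84 ÷ 0.043 ÷ 53.5 = 0.486214186063…
Multiplication/division keeps the fewest significant figures: 77 → 2 s.f., 68.84 → 4 s.f., 0.043 → 2 s.f., 53.5 → 3 s.f.; limit is 2.
Rounded to 2 significant figures: 0.49.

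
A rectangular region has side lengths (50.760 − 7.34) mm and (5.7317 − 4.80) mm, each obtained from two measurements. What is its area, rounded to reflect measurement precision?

4.0 × 10¹ mm²

50.760 − 7.34 = 43.420, limited to 2 d.p. → 4 s.f.; 5.7317 − 4.80 = 0.9317, limited to 2 d.p. → 2 s.f.
Carrying full precision, 43.420 × 0.9317 = 40.454414; keep min(4, 2) = 2 s.f.
Rounded to 2 significant figures: 4.0 × 10¹ mm².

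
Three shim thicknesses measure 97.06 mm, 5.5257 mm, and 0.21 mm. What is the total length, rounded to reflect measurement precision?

1.0280 × 10² mm

97.06 mm + 5.5257 mm + 0.21 mm = 102.7957 mm.
Addition/subtraction keeps the fewest decimal places: 97.06 → 2 decimal places, 5.5257 → 4 decimal places, 0.21 → 2 decimal places; limit is 2.
Rounded to 2 decimal places: 1.0280 × 10² mm.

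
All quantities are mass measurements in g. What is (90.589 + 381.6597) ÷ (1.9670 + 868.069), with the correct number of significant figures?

0.542792

90.589 + 381.6597 = 472.2487, limited to 3 d.p. → 6 s.f.; 1.9670 + 868.069 = 870.0360, limited to 3 d.p. → 6 s.f.
Carrying full precision, 472.2487 ÷ 870.0360 = 0.542792137337…; keep min(6, 6) = 6 s.f.
Rounded to 6 significant figures: 0.542792.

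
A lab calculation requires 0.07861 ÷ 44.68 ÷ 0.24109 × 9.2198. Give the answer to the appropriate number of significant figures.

0.06728

0.07861 ÷ 44.68 ÷ 0.24109 × 9.2198 = 0.0672832459696…
Multiplication/division keeps the fewest significant figures: 0.07861 → 4 s.f., 44.68 → 4 s.f., 0.24109 → 5 s.f., 9.2198 → 5 s.f.; limit is 4.
Rounded to 4 significant figures: 0.06728.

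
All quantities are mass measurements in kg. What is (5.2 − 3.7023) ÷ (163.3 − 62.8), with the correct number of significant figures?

5.2 − 3.7023 = 1.4977, limited to 1 d.p. → 2 s.f.; 163.3 − 62.8 = 100.5, limited to 1 d.p. → 4 s.f.
Carrying full precision, 1.4977 ÷ 100.5 = 0.0149024875622…; keep min(2, 4) = 2 s.f.
Rounded to 2 significant figures: 0.015.

0.015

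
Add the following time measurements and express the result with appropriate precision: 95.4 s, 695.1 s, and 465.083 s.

95.4 s + 695.1 s + 465.083 s = 1255.583 s.
Addition/subtraction keeps the fewest decimal places: 95.4 → 1 decimal place, 695.1 → 1 decimal place, 465.083 → 3 decimal places; limit is 1.
Rounded to 1 decimal place: 1255.6 s.

1255.6 s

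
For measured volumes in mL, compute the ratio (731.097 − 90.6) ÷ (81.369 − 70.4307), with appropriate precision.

731.097 − 90.6 = 640.497, limited to 1 d.p. → 4 s.f.; 81.369 − 70.4307 = 10.9383, limited to 3 d.p. → 5 s.f.
Carrying full precision, 640.497 ÷ 10.9383 = 58.5554428019…; keep min(4, 5) = 4 s.f.
Rounded to 4 significant figures: 58.56.

58.56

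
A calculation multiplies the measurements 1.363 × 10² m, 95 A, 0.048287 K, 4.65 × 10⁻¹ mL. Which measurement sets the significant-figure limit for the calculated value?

1.363 × 10² m → 4 s.f.; 95 A → 2 s.f.; 0.048287 K → 5 s.f.; 4.65 × 10⁻¹ mL → 3 s.f.
The fewest is 2 significant figures, from 95 A.

95 A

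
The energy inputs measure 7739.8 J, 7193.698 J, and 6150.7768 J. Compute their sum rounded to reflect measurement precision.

7739.8 J + 7193.698 J + 6150.7768 J = 21084.2748 J.
Addition/subtraction keeps the fewest decimal places: 7739.8 → 1 decimal place, 7193.698 → 3 decimal places, 6150.7768 → 4 decimal places; limit is 1.
Rounded to 1 decimal place: 21084.3 J.

21084.3 J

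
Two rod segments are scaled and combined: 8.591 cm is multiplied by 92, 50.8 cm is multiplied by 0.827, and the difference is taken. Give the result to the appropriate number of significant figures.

8.591 × 92 = 790.372 → 7.9 × 10² cm (2 s.f., last digit at the 10^1 place).
50.8 × 0.827 = 42.0116 → 42.0 cm (3 s.f., last digit at the 10^-1 place).
Difference: 748.3604 cm; keep the coarser place, 10^1.
Result: 7.5 × 10² cm.

7.5 × 10² cm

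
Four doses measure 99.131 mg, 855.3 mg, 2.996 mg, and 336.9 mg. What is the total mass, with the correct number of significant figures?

1294.3 mg

99.131 mg + 855.3 mg + 2.996 mg + 336.9 mg = 1294.327 mg.
Addition/subtraction keeps the fewest decimal places: 99.131 → 3 decimal places, 855.3 → 1 decimal place, 2.996 → 3 decimal places, 336.9 → 1 decimal place; limit is 1.
Rounded to 1 decimal place: 1294.3 mg.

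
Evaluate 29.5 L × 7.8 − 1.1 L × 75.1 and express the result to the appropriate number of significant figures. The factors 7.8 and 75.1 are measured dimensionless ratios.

29.5 × 7.8 = 230.1 → 2.3 × 10² L (2 s.f., last digit at the 10^1 place).
1.1 × 75.1 = 82.61 → 83 L (2 s.f., last digit at the 10^0 place).
Difference: 147.49 L; keep the coarser place, 10^1.
Result: 1.5 × 10² L.

1.5 × 10² L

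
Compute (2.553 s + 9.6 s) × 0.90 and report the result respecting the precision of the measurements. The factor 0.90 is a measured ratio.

2.553 s + 9.6 s = 12.153 s; the sum is limited to 1 decimal place (3 s.f.).
Carrying full precision, 12.153 × 0.90 = 10.9377 s; 0.90 has 2 s.f., so the result keeps min(3, 2) = 2 s.f.
Rounded to 2 significant figures: 11 s.

11 s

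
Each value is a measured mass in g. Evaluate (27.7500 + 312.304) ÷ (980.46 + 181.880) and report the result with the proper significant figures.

27.7500 + 312.304 = 340.0540, limited to 3 d.p. → 6 s.f.; 980.46 + 181.880 = 1162.340, limited to 2 d.p. → 6 s.f.
Carrying full precision, 340.0540 ÷ 1162.340 = 0.292559836193…; keep min(6, 6) = 6 s.f.
Rounded to 6 significant figures: 0.292560.

0.292560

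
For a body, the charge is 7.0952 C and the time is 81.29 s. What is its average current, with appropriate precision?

8.728 × 10^-2 A

average current = 7.0952 C ÷ 81.29 s = 0.0872825685816… A.
7.0952 has 5 significant figures; 81.29 has 4.
Division/multiplication keeps the fewest: 4 significant figures.
Rounded: 8.728 × 10^-2 A.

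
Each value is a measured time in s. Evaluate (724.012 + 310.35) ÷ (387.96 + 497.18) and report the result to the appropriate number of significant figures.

724.012 + 310.35 = 1034.362, limited to 2 d.p. → 6 s.f.; 387.96 + 497.18 = 885.14, limited to 2 d.p. → 5 s.f.
Carrying full precision, 1034.362 ÷ 885.14 = 1.16858576044…; keep min(6, 5) = 5 s.f.
Rounded to 5 significant figures: 1.1686.

1.1686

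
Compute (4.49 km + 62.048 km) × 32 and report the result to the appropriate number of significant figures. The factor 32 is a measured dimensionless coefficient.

2.1 × 10^3 km

4.49 km + 62.048 km = 66.538 km; the sum is limited to 2 decimal places (4 s.f.).
Carrying full precision, 66.538 × 32 = 2129.216 km; 32 has 2 s.f., so the result keeps min(4, 2) = 2 s.f.
Rounded to 2 significant figures: 2.1 × 10^3 km.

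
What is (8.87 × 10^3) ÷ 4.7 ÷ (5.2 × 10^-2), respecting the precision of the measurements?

3.6 × 10^4

(8.87 × 10^3) ÷ 4.7 ÷ (5.2 × 10^-2) = 36292.9623568…
Multiplication/division keeps the fewest significant figures: 8.87 × 10^3 → 3 s.f., 4.7 → 2 s.f., 5.2 × 10^-2 → 2 s.f.; limit is 2.
Rounded to 2 significant figures: 3.6 × 10^4.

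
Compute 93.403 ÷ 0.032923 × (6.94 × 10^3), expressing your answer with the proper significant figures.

93.403 ÷ 0.032923 × (6.94 × 10^3) = 19688874.6469…
Multiplication/division keeps the fewest significant figures: 93.403 → 5 s.f., 0.032923 → 5 s.f., 6.94 × 10^3 → 3 s.f.; limit is 3.
Rounded to 3 significant figures: 1.97 × 10^7.

1.97 × 10^7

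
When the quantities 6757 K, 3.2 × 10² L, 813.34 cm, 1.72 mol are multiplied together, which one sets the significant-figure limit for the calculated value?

3.2 × 10² L

6757 K → 4 s.f.; 3.2 × 10² L → 2 s.f.; 813.34 cm → 5 s.f.; 1.72 mol → 3 s.f.
The fewest is 2 significant figures, from 3.2 × 10² L.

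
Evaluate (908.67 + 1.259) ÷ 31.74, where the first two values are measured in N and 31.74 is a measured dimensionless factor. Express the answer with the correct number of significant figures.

908.67 N + 1.259 N = 909.929 N; the sum is limited to 2 decimal places (5 s.f.).
Carrying full precision, 909.929 ÷ 31.74 = 28.66821046… N; 31.74 has 4 s.f., so the result keeps min(5, 4) = 4 s.f.
Rounded to 4 significant figures: 28.67 N.

28.67 N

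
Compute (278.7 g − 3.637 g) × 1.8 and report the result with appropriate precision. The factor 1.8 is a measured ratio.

5.0 × 10^2 g

278.7 g − 3.637 g = 275.063 g; the difference is limited to 1 decimal place (4 s.f.).
Carrying full precision, 275.063 × 1.8 = 495.1134 g; 1.8 has 2 s.f., so the result keeps min(4, 2) = 2 s.f.
Rounded to 2 significant figures: 5.0 × 10^2 g.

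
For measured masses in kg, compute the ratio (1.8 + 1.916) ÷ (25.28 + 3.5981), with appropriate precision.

0.13

1.8 + 1.916 = 3.716, limited to 1 d.p. → 2 s.f.; 25.28 + 3.5981 = 28.8781, limited to 2 d.p. → 4 s.f.
Carrying full precision, 3.716 ÷ 28.8781 = 0.128678825823…; keep min(2, 4) = 2 s.f.
Rounded to 2 significant figures: 0.13.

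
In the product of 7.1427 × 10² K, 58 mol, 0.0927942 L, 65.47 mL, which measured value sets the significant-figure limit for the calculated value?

7.1427 × 10² K → 5 s.f.; 58 mol → 2 s.f.; 0.0927942 L → 6 s.f.; 65.47 mL → 4 s.f.
The fewest is 2 significant figures, from 58 mol.

58 mol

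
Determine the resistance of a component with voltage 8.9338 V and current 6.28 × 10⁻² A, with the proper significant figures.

resistance = 8.9338 V ÷ 6.28 × 10⁻² A = 142.257961783… Ω.
8.9338 has 5 significant figures; 6.28 × 10⁻² has 3.
Division/multiplication keeps the fewest: 3 significant figures.
Rounded: 142 Ω.

142 Ω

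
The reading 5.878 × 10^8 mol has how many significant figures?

5.878 × 10^8: in scientific notation every digit of the coefficient is significant.

4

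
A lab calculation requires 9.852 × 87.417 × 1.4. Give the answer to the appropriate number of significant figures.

9.852 × 87.417 × 1.4 = 1205.7251976
Multiplication/division keeps the fewest significant figures: 9.852 → 4 s.f., 87.417 → 5 s.f., 1.4 → 2 s.f.; limit is 2.
Rounded to 2 significant figures: 1.2 × 10^3.

1.2 × 10^3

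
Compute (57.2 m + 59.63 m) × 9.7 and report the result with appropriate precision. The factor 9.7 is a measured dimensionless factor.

1.1 × 10^3 m

57.2 m + 59.63 m = 116.83 m; the sum is limited to 1 decimal place (4 s.f.).
Carrying full precision, 116.83 × 9.7 = 1133.251 m; 9.7 has 2 s.f., so the result keeps min(4, 2) = 2 s.f.
Rounded to 2 significant figures: 1.1 × 10^3 m.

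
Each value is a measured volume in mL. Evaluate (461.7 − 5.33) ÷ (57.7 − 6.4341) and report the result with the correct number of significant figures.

8.90

461.7 − 5.33 = 456.37, limited to 1 d.p. → 4 s.f.; 57.7 − 6.4341 = 51.2659, limited to 1 d.p. → 3 s.f.
Carrying full precision, 456.37 ÷ 51.2659 = 8.90201869079…; keep min(4, 3) = 3 s.f.
Rounded to 3 significant figures: 8.90.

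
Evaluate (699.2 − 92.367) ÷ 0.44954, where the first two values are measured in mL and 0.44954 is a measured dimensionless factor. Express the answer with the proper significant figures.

699.2 mL − 92.367 mL = 606.833 mL; the difference is limited to 1 decimal place (4 s.f.).
Carrying full precision, 606.833 ÷ 0.44954 = 1349.89767318… mL; 0.44954 has 5 s.f., so the result keeps min(4, 5) = 4 s.f.
Rounded to 4 significant figures: 1350. mL.

1350. mL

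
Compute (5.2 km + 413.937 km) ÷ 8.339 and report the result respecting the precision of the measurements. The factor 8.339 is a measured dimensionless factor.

5.2 km + 413.937 km = 419.137 km; the sum is limited to 1 decimal place (4 s.f.).
Carrying full precision, 419.137 ÷ 8.339 = 50.2622616621… km; 8.339 has 4 s.f., so the result keeps min(4, 4) = 4 s.f.
Rounded to 4 significant figures: 50.26 km.

50.26 km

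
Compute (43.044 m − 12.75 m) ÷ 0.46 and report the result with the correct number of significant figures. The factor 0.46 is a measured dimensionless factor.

66 m

43.044 m − 12.75 m = 30.294 m; the difference is limited to 2 decimal places (4 s.f.).
Carrying full precision, 30.294 ÷ 0.46 = 65.8565217391… m; 0.46 has 2 s.f., so the result keeps min(4, 2) = 2 s.f.
Rounded to 2 significant figures: 66 m.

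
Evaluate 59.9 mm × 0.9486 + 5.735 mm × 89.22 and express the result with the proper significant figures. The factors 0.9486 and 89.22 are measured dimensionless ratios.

59.9 × 0.9486 = 56.82114 → 56.8 mm (3 s.f., last digit at the 10^-1 place).
5.735 × 89.22 = 511.6767 → 511.7 mm (4 s.f., last digit at the 10^-1 place).
Sum: 568.49784 mm; keep the coarser place, 10^-1.
Result: 5.685 × 10² mm.

5.685 × 10² mm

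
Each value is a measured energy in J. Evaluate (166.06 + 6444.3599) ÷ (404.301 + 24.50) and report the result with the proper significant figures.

166.06 + 6444.3599 = 6610.4199, limited to 2 d.p. → 6 s.f.; 404.301 + 24.50 = 428.801, limited to 2 d.p. → 5 s.f.
Carrying full precision, 6610.4199 ÷ 428.801 = 15.4160552331…; keep min(6, 5) = 5 s.f.
Rounded to 5 significant figures: 15.416.

15.416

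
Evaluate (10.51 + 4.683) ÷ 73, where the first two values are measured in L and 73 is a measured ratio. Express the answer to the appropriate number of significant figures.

10.51 L + 4.683 L = 15.193 L; the sum is limited to 2 decimal places (4 s.f.).
Carrying full precision, 15.193 ÷ 73 = 0.208123287671… L; 73 has 2 s.f., so the result keeps min(4, 2) = 2 s.f.
Rounded to 2 significant figures: 0.21 L.

0.21 L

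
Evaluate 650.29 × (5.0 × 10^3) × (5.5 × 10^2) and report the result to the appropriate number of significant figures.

650.29 × (5.0 × 10^3) × (5.5 × 10^2) = 1.7882975 × 10^9
Multiplication/division keeps the fewest significant figures: 650.29 → 5 s.f., 5.0 × 10^3 → 2 s.f., 5.5 × 10^2 → 2 s.f.; limit is 2.
Rounded to 2 significant figures: 1.8 × 10^9.

1.8 × 10^9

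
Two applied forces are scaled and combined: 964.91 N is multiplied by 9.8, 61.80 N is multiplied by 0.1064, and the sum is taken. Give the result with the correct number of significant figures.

964.91 × 9.8 = 9456.118 → 9.5 × 10^3 N (2 s.f., last digit at the 10^2 place).
61.80 × 0.1064 = 6.57552 → 6.576 N (4 s.f., last digit at the 10^-3 place).
Sum: 9462.69352 N; keep the coarser place, 10^2.
Result: 9.5 × 10^3 N.

9.5 × 10^3 N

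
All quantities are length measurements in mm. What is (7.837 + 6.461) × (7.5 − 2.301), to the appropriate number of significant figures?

7.837 + 6.461 = 14.298, limited to 3 d.p. → 5 s.f.; 7.5 − 2.301 = 5.199, limited to 1 d.p. → 2 s.f.
Carrying full precision, 14.298 × 5.199 = 74.335302; keep min(5, 2) = 2 s.f.
Rounded to 2 significant figures: 74 mm².

74 mm²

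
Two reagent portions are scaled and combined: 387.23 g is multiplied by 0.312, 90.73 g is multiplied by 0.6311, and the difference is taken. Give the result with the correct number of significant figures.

64 g

387.23 × 0.312 = 120.81576 → 121 g (3 s.f., last digit at the 10^0 place).
90.73 × 0.6311 = 57.259703 → 57.26 g (4 s.f., last digit at the 10^-2 place).
Difference: 63.556057 g; keep the coarser place, 10^0.
Result: 64 g.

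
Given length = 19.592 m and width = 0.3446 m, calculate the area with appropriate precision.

area = 19.592 m × 0.3446 m = 6.7514032 m².
19.592 has 5 significant figures; 0.3446 has 4.
Division/multiplication keeps the fewest: 4 significant figures.
Rounded: 6.751 m².

6.751 m²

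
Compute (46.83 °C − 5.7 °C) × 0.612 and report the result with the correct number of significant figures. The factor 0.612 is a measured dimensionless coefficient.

25.2 °C

46.83 °C − 5.7 °C = 41.13 °C; the difference is limited to 1 decimal place (3 s.f.).
Carrying full precision, 41.13 × 0.612 = 25.17156 °C; 0.612 has 3 s.f., so the result keeps min(3, 3) = 3 s.f.
Rounded to 3 significant figures: 25.2 °C.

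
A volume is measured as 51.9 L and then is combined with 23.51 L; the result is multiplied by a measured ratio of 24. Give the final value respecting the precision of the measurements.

1.8 × 10^3 L

51.9 L + 23.51 L = 75.41 L; the sum is limited to 1 decimal place (3 s.f.).
Carrying full precision, 75.41 × 24 = 1809.84 L; 24 has 2 s.f., so the result keeps min(3, 2) = 2 s.f.
Rounded to 2 significant figures: 1.8 × 10^3 L.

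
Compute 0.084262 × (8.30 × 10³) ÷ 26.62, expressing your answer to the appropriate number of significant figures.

26.3

0.084262 × (8.30 × 10³) ÷ 26.62 = 26.2725244177…
Multiplication/division keeps the fewest significant figures: 0.084262 → 5 s.f., 8.30 × 10³ → 3 s.f., 26.62 → 4 s.f.; limit is 3.
Rounded to 3 significant figures: 26.3.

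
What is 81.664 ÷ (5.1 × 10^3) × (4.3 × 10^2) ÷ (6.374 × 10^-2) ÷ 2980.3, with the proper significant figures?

81.664 ÷ (5.1 × 10^3) × (4.3 × 10^2) ÷ (6.374 × 10^-2) ÷ 2980.3 = 0.0362457329142…
Multiplication/division keeps the fewest significant figures: 81.664 → 5 s.f., 5.1 × 10^3 → 2 s.f., 4.3 × 10^2 → 2 s.f., 6.374 × 10^-2 → 4 s.f., 2980.3 → 5 s.f.; limit is 2.
Rounded to 2 significant figures: 0.036.

0.036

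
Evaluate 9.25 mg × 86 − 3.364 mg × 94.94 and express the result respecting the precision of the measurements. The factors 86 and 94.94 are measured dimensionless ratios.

4.8 × 10^2 mg

9.25 × 86 = 795.5 → 8.0 × 10^2 mg (2 s.f., last digit at the 10^1 place).
3.364 × 94.94 = 319.37816 → 319.4 mg (4 s.f., last digit at the 10^-1 place).
Difference: 476.12184 mg; keep the coarser place, 10^1.
Result: 4.8 × 10^2 mg.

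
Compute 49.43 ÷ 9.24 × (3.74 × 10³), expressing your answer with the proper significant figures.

2.00 × 10⁴

49.43 ÷ 9.24 × (3.74 × 10³) = 20007.3809524…
Multiplication/division keeps the fewest significant figures: 49.43 → 4 s.f., 9.24 → 3 s.f., 3.74 × 10³ → 3 s.f.; limit is 3.
Rounded to 3 significant figures: 2.00 × 10⁴.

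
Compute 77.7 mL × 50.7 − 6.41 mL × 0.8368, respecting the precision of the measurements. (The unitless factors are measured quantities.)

77.7 × 50.7 = 3939.39 → 3.94 × 10³ mL (3 s.f., last digit at the 10^1 place).
6.41 × 0.8368 = 5.363888 → 5.36 mL (3 s.f., last digit at the 10^-2 place).
Difference: 3934.026112 mL; keep the coarser place, 10^1.
Result: 3.93 × 10³ mL.

3.93 × 10³ mL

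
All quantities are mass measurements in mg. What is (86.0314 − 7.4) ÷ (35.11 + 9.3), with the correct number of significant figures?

86.0314 − 7.4 = 78.6314, limited to 1 d.p. → 3 s.f.; 35.11 + 9.3 = 44.41, limited to 1 d.p. → 3 s.f.
Carrying full precision, 78.6314 ÷ 44.41 = 1.77057869849…; keep min(3, 3) = 3 s.f.
Rounded to 3 significant figures: 1.77.

1.77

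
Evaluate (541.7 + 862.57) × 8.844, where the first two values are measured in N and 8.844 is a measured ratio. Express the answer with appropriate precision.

541.7 N + 862.57 N = 1404.27 N; the sum is limited to 1 decimal place (5 s.f.).
Carrying full precision, 1404.27 × 8.844 = 12419.36388 N; 8.844 has 4 s.f., so the result keeps min(5, 4) = 4 s.f.
Rounded to 4 significant figures: 1.242 × 10⁴ N.

1.242 × 10⁴ N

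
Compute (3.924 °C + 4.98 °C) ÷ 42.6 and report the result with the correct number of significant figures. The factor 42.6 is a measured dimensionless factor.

3.924 °C + 4.98 °C = 8.904 °C; the sum is limited to 2 decimal places (3 s.f.).
Carrying full precision, 8.904 ÷ 42.6 = 0.209014084507… °C; 42.6 has 3 s.f., so the result keeps min(3, 3) = 3 s.f.
Rounded to 3 significant figures: 0.209 °C.

0.209 °C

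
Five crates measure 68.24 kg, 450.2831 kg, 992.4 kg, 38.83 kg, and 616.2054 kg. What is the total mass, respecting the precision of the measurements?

68.24 kg + 450.2831 kg + 992.4 kg + 38.83 kg + 616.2054 kg = 2165.9585 kg.
Addition/subtraction keeps the fewest decimal places: 68.24 → 2 decimal places, 450.2831 → 4 decimal places, 992.4 → 1 decimal place, 38.83 → 2 decimal places, 616.2054 → 4 decimal places; limit is 1.
Rounded to 1 decimal place: 2166.0 kg.

2166.0 kg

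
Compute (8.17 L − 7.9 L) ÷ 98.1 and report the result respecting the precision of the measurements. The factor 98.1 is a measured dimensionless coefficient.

3 × 10⁻³ L

8.17 L − 7.9 L = 0.27 L; the difference is limited to 1 decimal place (1 s.f.).
Carrying full precision, 0.27 ÷ 98.1 = 0.00275229357798… L; 98.1 has 3 s.f., so the result keeps min(1, 3) = 1 s.f.
Rounded to 1 significant figure: 3 × 10⁻³ L.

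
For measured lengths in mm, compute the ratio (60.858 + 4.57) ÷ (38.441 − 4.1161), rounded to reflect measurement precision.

1.906

60.858 + 4.57 = 65.428, limited to 2 d.p. → 4 s.f.; 38.441 − 4.1161 = 34.3249, limited to 3 d.p. → 5 s.f.
Carrying full precision, 65.428 ÷ 34.3249 = 1.90613810965…; keep min(4, 5) = 4 s.f.
Rounded to 4 significant figures: 1.906.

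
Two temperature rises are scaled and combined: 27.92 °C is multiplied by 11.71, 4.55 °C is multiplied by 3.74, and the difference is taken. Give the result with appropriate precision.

309.9 °C

27.92 × 11.71 = 326.9432 → 326.9 °C (4 s.f., last digit at the 10^-1 place).
4.55 × 3.74 = 17.017 → 17.0 °C (3 s.f., last digit at the 10^-1 place).
Difference: 309.9262 °C; keep the coarser place, 10^-1.
Result: 309.9 °C.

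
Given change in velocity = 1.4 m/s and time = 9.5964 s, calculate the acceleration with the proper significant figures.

acceleration = 1.4 m/s ÷ 9.5964 s = 0.145888041349… m/s².
1.4 has 2 significant figures; 9.5964 has 5.
Division/multiplication keeps the fewest: 2 significant figures.
Rounded: 0.15 m/s².

0.15 m/s²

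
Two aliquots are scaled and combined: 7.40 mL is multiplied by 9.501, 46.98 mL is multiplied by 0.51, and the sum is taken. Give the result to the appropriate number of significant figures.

7.40 × 9.501 = 70.3074 → 70.3 mL (3 s.f., last digit at the 10^-1 place).
46.98 × 0.51 = 23.9598 → 24 mL (2 s.f., last digit at the 10^0 place).
Sum: 94.2672 mL; keep the coarser place, 10^0.
Result: 94 mL.

94 mL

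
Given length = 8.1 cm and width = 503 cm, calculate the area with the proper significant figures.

area = 8.1 cm × 503 cm = 4074.3 cm².
8.1 has 2 significant figures; 503 has 3.
Division/multiplication keeps the fewest: 2 significant figures.
Rounded: 4.1 × 10³ cm².

4.1 × 10³ cm²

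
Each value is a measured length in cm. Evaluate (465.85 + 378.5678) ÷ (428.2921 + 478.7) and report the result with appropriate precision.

465.85 + 378.5678 = 844.4178, limited to 2 d.p. → 5 s.f.; 428.2921 + 478.7 = 906.9921, limited to 1 d.p. → 4 s.f.
Carrying full precision, 844.4178 ÷ 906.9921 = 0.931008991148…; keep min(5, 4) = 4 s.f.
Rounded to 4 significant figures: 0.9310.

0.9310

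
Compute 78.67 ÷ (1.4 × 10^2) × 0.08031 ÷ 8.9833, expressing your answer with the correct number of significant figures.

78.67 ÷ (1.4 × 10^2) × 0.08031 ÷ 8.9833 = 0.00502359751666…
Multiplication/division keeps the fewest significant figures: 78.67 → 4 s.f., 1.4 × 10^2 → 2 s.f., 0.08031 → 4 s.f., 8.9833 → 5 s.f.; limit is 2.
Rounded to 2 significant figures: 5.0 × 10^-3.

5.0 × 10^-3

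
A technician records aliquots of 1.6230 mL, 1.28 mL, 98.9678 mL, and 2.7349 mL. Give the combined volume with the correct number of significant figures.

1.6230 mL + 1.28 mL + 98.9678 mL + 2.7349 mL = 104.6057 mL.
Addition/subtraction keeps the fewest decimal places: 1.6230 → 4 decimal places, 1.28 → 2 decimal places, 98.9678 → 4 decimal places, 2.7349 → 4 decimal places; limit is 2.
Rounded to 2 decimal places: 104.61 mL.

104.61 mL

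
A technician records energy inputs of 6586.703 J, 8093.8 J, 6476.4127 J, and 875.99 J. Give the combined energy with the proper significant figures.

2.20329 × 10⁴ J

6586.703 J + 8093.8 J + 6476.4127 J + 875.99 J = 22032.9057 J.
Addition/subtraction keeps the fewest decimal places: 6586.703 → 3 decimal places, 8093.8 → 1 decimal place, 6476.4127 → 4 decimal places, 875.99 → 2 decimal places; limit is 1.
Rounded to 1 decimal place: 2.20329 × 10⁴ J.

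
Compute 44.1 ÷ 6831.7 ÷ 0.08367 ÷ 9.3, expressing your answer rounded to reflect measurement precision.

44.1 ÷ 6831.7 ÷ 0.08367 ÷ 9.3 = 0.00829577730123…
Multiplication/division keeps the fewest significant figures: 44.1 → 3 s.f., 6831.7 → 5 s.f., 0.08367 → 4 s.f., 9.3 → 2 s.f.; limit is 2.
Rounded to 2 significant figures: 0.0083.

0.0083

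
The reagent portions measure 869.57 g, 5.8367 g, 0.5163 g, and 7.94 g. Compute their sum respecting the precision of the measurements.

883.86 g

869.57 g + 5.8367 g + 0.5163 g + 7.94 g = 883.8630 g.
Addition/subtraction keeps the fewest decimal places: 869.57 → 2 decimal places, 5.8367 → 4 decimal places, 0.5163 → 4 decimal places, 7.94 → 2 decimal places; limit is 2.
Rounded to 2 decimal places: 883.86 g.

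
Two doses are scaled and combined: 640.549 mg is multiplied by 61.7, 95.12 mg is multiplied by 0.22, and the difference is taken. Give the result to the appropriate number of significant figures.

640.549 × 61.7 = 39521.8733 → 3.95 × 10⁴ mg (3 s.f., last digit at the 10^2 place).
95.12 × 0.22 = 20.9264 → 21 mg (2 s.f., last digit at the 10^0 place).
Difference: 39500.9469 mg; keep the coarser place, 10^2.
Result: 3.95 × 10⁴ mg.

3.95 × 10⁴ mg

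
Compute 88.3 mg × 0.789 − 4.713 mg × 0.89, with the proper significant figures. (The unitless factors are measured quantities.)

88.3 × 0.789 = 69.6687 → 69.7 mg (3 s.f., last digit at the 10^-1 place).
4.713 × 0.89 = 4.19457 → 4.2 mg (2 s.f., last digit at the 10^-1 place).
Difference: 65.47413 mg; keep the coarser place, 10^-1.
Result: 65.5 mg.

65.5 mg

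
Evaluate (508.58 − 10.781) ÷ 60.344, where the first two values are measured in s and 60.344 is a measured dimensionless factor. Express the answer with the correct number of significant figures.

8.2494 s

508.58 s − 10.781 s = 497.799 s; the difference is limited to 2 decimal places (5 s.f.).
Carrying full precision, 497.799 ÷ 60.344 = 8.24935370542… s; 60.344 has 5 s.f., so the result keeps min(5, 5) = 5 s.f.
Rounded to 5 significant figures: 8.2494 s.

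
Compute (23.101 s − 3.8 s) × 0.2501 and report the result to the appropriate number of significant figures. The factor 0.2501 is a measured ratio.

23.101 s − 3.8 s = 19.301 s; the difference is limited to 1 decimal place (3 s.f.).
Carrying full precision, 19.301 × 0.2501 = 4.8271801 s; 0.2501 has 4 s.f., so the result keeps min(3, 4) = 3 s.f.
Rounded to 3 significant figures: 4.83 s.

4.83 s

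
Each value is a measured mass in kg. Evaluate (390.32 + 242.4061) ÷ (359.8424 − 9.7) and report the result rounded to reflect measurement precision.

1.807

390.32 + 242.4061 = 632.7261, limited to 2 d.p. → 5 s.f.; 359.8424 − 9.7 = 350.1424, limited to 1 d.p. → 4 s.f.
Carrying full precision, 632.7261 ÷ 350.1424 = 1.80705364446…; keep min(5, 4) = 4 s.f.
Rounded to 4 significant figures: 1.807.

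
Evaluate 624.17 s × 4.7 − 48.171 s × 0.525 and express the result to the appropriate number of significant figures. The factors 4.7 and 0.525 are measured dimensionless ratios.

624.17 × 4.7 = 2933.599 → 2.9 × 10^3 s (2 s.f., last digit at the 10^2 place).
48.171 × 0.525 = 25.289775 → 25.3 s (3 s.f., last digit at the 10^-1 place).
Difference: 2908.309225 s; keep the coarser place, 10^2.
Result: 2.9 × 10^3 s.

2.9 × 10^3 s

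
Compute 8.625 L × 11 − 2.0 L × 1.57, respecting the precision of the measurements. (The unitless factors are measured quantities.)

8.625 × 11 = 94.875 → 95 L (2 s.f., last digit at the 10^0 place).
2.0 × 1.57 = 3.14 → 3.1 L (2 s.f., last digit at the 10^-1 place).
Difference: 91.735 L; keep the coarser place, 10^0.
Result: 92 L.

92 L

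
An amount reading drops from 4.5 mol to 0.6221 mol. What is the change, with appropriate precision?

4.5 mol − 0.6221 mol = 3.8779 mol.
Addition/subtraction keeps the fewest decimal places: 4.5 → 1 decimal place, 0.6221 → 4 decimal places; limit is 1.
Rounded to 1 decimal place: 3.9 mol.

3.9 mol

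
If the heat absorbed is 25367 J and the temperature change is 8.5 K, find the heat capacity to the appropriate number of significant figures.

3.0 × 10³ J/K

heat capacity = 25367 J ÷ 8.5 K = 2984.35294118… J/K.
25367 has 5 significant figures; 8.5 has 2.
Division/multiplication keeps the fewest: 2 significant figures.
Rounded: 3.0 × 10³ J/K.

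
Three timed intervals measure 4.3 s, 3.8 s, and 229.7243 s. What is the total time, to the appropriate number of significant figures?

237.8 s

4.3 s + 3.8 s + 229.7243 s = 237.8243 s.
Addition/subtraction keeps the fewest decimal places: 4.3 → 1 decimal place, 3.8 → 1 decimal place, 229.7243 → 4 decimal places; limit is 1.
Rounded to 1 decimal place: 237.8 s.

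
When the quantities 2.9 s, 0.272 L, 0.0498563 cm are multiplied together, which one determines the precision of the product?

2.9 s

2.9 s → 2 s.f.; 0.272 L → 3 s.f.; 0.0498563 cm → 6 s.f.
The fewest is 2 significant figures, from 2.9 s.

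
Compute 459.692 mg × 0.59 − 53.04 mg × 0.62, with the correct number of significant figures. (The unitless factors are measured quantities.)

459.692 × 0.59 = 271.21828 → 2.7 × 10^2 mg (2 s.f., last digit at the 10^1 place).
53.04 × 0.62 = 32.8848 → 33 mg (2 s.f., last digit at the 10^0 place).
Difference: 238.33348 mg; keep the coarser place, 10^1.
Result: 2.4 × 10^2 mg.

2.4 × 10^2 mg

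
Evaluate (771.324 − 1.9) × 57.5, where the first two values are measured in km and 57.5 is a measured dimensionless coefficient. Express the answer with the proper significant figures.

4.42 × 10⁴ km

771.324 km − 1.9 km = 769.424 km; the difference is limited to 1 decimal place (4 s.f.).
Carrying full precision, 769.424 × 57.5 = 44241.88 km; 57.5 has 3 s.f., so the result keeps min(4, 3) = 3 s.f.
Rounded to 3 significant figures: 4.42 × 10⁴ km.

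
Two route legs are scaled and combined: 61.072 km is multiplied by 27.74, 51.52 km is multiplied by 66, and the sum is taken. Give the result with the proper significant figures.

61.072 × 27.74 = 1694.13728 → 1694 km (4 s.f., last digit at the 10^0 place).
51.52 × 66 = 3400.32 → 3.4 × 10^3 km (2 s.f., last digit at the 10^2 place).
Sum: 5094.45728 km; keep the coarser place, 10^2.
Result: 5.1 × 10^3 km.

5.1 × 10^3 km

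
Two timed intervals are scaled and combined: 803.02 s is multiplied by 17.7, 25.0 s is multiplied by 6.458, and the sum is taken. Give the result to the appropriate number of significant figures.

1.44 × 10^4 s

803.02 × 17.7 = 14213.454 → 1.42 × 10^4 s (3 s.f., last digit at the 10^2 place).
25.0 × 6.458 = 161.45 → 1.61 × 10^2 s (3 s.f., last digit at the 10^0 place).
Sum: 14374.904 s; keep the coarser place, 10^2.
Result: 1.44 × 10^4 s.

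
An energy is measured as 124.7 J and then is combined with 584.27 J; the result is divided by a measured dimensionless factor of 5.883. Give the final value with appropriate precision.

124.7 J + 584.27 J = 708.97 J; the sum is limited to 1 decimal place (4 s.f.).
Carrying full precision, 708.97 ÷ 5.883 = 120.511643719… J; 5.883 has 4 s.f., so the result keeps min(4, 4) = 4 s.f.
Rounded to 4 significant figures: 120.5 J.

120.5 J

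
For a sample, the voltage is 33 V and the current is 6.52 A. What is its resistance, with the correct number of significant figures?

5.1 Ω

resistance = 33 V ÷ 6.52 A = 5.06134969325… Ω.
33 has 2 significant figures; 6.52 has 3.
Division/multiplication keeps the fewest: 2 significant figures.
Rounded: 5.1 Ω.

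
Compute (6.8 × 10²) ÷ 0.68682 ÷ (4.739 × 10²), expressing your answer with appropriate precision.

2.1

(6.8 × 10²) ÷ 0.68682 ÷ (4.739 × 10²) = 2.08919640959…
Multiplication/division keeps the fewest significant figures: 6.8 × 10² → 2 s.f., 0.68682 → 5 s.f., 4.739 × 10² → 4 s.f.; limit is 2.
Rounded to 2 significant figures: 2.1.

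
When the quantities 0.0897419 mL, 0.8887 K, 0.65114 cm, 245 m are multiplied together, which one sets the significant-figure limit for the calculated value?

245 m

0.0897419 mL → 6 s.f.; 0.8887 K → 4 s.f.; 0.65114 cm → 5 s.f.; 245 m → 3 s.f.
The fewest is 3 significant figures, from 245 m.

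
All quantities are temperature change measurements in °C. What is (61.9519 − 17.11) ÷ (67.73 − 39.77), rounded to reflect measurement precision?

1.604

61.9519 − 17.11 = 44.8419, limited to 2 d.p. → 4 s.f.; 67.73 − 39.77 = 27.96, limited to 2 d.p. → 4 s.f.
Carrying full precision, 44.8419 ÷ 27.96 = 1.60378755365…; keep min(4, 4) = 4 s.f.
Rounded to 4 significant figures: 1.604.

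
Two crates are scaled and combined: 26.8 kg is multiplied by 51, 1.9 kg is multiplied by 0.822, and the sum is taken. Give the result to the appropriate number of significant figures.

1.4 × 10^3 kg

26.8 × 51 = 1366.8 → 1.4 × 10^3 kg (2 s.f., last digit at the 10^2 place).
1.9 × 0.822 = 1.5618 → 1.6 kg (2 s.f., last digit at the 10^-1 place).
Sum: 1368.3618 kg; keep the coarser place, 10^2.
Result: 1.4 × 10^3 kg.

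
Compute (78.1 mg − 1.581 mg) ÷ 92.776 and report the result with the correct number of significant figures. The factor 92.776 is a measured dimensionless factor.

78.1 mg − 1.581 mg = 76.519 mg; the difference is limited to 1 decimal place (3 s.f.).
Carrying full precision, 76.519 ÷ 92.776 = 0.824771492627… mg; 92.776 has 5 s.f., so the result keeps min(3, 5) = 3 s.f.
Rounded to 3 significant figures: 8.25 × 10^-1 mg.

8.25 × 10^-1 mg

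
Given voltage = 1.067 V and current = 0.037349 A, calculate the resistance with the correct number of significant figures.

resistance = 1.067 V ÷ 0.037349 A = 28.568368631… Ω.
1.067 has 4 significant figures; 0.037349 has 5.
Division/multiplication keeps the fewest: 4 significant figures.
Rounded: 28.57 Ω.

28.57 Ω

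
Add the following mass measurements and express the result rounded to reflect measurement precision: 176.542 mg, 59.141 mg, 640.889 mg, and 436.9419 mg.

176.542 mg + 59.141 mg + 640.889 mg + 436.9419 mg = 1313.5139 mg.
Addition/subtraction keeps the fewest decimal places: 176.542 → 3 decimal places, 59.141 → 3 decimal places, 640.889 → 3 decimal places, 436.9419 → 4 decimal places; limit is 3.
Rounded to 3 decimal places: 1313.514 mg.

1313.514 mg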